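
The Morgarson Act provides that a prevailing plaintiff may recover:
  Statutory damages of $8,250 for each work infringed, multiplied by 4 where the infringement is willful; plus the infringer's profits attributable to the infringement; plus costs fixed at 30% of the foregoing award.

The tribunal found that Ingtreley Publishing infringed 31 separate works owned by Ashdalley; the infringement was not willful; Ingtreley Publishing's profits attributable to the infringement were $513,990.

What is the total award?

Statutory damages: 31 × $8,250 = $255,750
Infringement not willful: no ×4 enhancement.
Combined award: $255,750 + $513,990 = $769,740
Costs: 30% of $769,740 = $230,922
Award plus costs: $769,740 + $230,922 = $1,000,662

$1,000,662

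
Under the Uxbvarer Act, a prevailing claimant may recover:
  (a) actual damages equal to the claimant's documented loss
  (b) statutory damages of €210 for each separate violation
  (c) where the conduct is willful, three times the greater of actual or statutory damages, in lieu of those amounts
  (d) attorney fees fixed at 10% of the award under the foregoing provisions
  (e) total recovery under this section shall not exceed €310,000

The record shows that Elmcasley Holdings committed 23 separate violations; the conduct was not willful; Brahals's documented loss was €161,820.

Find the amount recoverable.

Statutory damages: 23 × €210 = €4,830
Conduct not willful: the in-lieu enhancement does not apply.
Actual plus statutory damages: €161,820 + €4,830 = €166,650
Attorney fees: 10% of €166,650 = €16,665
Total before cap: €166,650 + €16,665 = €183,315
Cap at €310,000: €183,315 is within the cap, no reduction.

Total recovery: €183,315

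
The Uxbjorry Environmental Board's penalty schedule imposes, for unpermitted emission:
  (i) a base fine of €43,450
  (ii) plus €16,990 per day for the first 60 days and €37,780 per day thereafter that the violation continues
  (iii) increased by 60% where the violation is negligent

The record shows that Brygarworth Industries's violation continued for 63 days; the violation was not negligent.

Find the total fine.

First 60 days: 60 × €16,990 = €1,019,400
Remaining days: (63 − 60) × €37,780 = €113,340
Per-day component: €1,019,400 + €113,340 = €1,132,740
Base plus per-day: €43,450 + €1,132,740 = €1,176,190
The violation was not negligent: no 60% increase.

€1,176,190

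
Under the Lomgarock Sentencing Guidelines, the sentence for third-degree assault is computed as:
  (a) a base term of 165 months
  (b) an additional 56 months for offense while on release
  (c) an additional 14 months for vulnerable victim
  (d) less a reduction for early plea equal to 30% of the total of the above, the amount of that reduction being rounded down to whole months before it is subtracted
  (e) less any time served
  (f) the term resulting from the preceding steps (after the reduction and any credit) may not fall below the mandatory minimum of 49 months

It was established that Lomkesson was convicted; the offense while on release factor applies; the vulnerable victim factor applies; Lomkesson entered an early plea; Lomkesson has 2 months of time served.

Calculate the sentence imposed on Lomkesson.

163 months

Offense while on release enhancement: +56 months
Vulnerable victim enhancement: +14 months
Adjusted term: 165 months + 56 months + 14 months = 235 months
Early plea reduction: 30% of 235 months = 70 months (rounded down)
After reduction: 235 − 70 = 165 months
Less time served: 165 months − 2 months = 163 months
Minimum 49 months: 163 months meets the minimum, no increase.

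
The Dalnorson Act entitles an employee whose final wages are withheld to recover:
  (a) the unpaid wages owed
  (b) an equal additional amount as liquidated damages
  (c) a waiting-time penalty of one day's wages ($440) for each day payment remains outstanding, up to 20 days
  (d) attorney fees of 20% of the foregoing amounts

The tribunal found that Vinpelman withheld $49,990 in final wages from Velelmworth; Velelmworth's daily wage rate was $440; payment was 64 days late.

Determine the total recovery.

Liquidated damages (equal amount): $49,990
Penalty days: min(64, 20) = 20
Waiting-time penalty: 20 × $440 = $8,800
Subtotal: $49,990 + $49,990 + $8,800 = $108,780
Attorney fees: 20% of $108,780 = $21,756
Total award: $108,780 + $21,756 = $130,536

$130,536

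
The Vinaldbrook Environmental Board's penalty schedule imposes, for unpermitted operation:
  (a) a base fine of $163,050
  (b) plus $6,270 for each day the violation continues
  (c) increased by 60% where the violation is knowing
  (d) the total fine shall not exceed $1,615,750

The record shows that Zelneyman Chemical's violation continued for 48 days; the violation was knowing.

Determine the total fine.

$742,416

Per-day component: 48 × $6,270 = $300,960
Base plus per-day: $163,050 + $300,960 = $464,010
Enhancement: 60% of $464,010 = $278,406
Enhanced fine: $464,010 + $278,406 = $742,416
Cap at $1,615,750: $742,416 is within the cap, no reduction.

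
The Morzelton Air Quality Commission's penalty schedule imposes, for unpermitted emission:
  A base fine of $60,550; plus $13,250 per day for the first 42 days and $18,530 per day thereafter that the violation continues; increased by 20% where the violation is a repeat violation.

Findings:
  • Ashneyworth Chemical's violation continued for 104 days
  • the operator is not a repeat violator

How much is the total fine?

Civil penalty: $1,765,910

First 42 days: 42 × $13,250 = $556,500
Remaining days: (104 − 42) × $18,530 = $1,148,860
Per-day component: $556,500 + $1,148,860 = $1,705,360
Base plus per-day: $60,550 + $1,705,360 = $1,765,910
The operator is not a repeat violator: no 20% increase.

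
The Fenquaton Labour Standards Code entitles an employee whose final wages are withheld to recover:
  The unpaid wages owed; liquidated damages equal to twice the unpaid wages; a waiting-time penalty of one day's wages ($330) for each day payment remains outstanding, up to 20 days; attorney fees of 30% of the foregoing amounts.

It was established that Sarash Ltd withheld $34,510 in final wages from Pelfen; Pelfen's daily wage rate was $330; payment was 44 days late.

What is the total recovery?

Doubled: 2 × $34,510 = $69,020
Penalty days: min(44, 20) = 20
Waiting-time penalty: 20 × $330 = $6,600
Subtotal: $34,510 + $69,020 + $6,600 = $110,130
Attorney fees: 30% of $110,130 = $33,039
Total award: $110,130 + $33,039 = $143,169

$143,169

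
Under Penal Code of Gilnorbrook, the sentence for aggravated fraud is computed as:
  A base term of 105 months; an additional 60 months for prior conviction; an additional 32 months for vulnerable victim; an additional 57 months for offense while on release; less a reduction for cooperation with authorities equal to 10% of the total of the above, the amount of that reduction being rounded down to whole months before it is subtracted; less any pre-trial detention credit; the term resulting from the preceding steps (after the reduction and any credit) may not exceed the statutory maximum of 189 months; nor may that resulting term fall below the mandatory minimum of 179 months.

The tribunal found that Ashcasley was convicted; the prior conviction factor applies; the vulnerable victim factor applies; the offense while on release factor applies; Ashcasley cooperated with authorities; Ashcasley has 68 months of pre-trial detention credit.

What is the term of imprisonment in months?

179 months

Prior conviction enhancement: +60 months
Vulnerable victim enhancement: +32 months
Offense while on release enhancement: +57 months
Adjusted term: 105 months + 60 months + 32 months + 57 months = 254 months
Cooperation with authorities reduction: 10% of 254 months = 25 months (rounded down)
After reduction: 254 − 25 = 229 months
Less pre-trial detention credit: 229 months − 68 months = 161 months
Cap at 189 months: 161 months is within the cap, no reduction.
Minimum 179 months: 161 months is below the minimum → 179 months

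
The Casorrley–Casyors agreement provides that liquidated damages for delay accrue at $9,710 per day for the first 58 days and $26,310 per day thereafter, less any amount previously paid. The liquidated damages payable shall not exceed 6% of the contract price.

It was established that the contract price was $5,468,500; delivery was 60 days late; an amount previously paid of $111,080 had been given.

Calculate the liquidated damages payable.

First 58 days: 58 × $9,710 = $563,180
Remaining days: (60 − 58) × $26,310 = $52,620
Accrued per-day damages: $563,180 + $52,620 = $615,800
Less amount previously paid: $615,800 − $111,080 = $504,720
Cap: 6% of $5,468,500 = $328,110
Cap at $328,110: $504,720 exceeds the cap → $328,110

$328,110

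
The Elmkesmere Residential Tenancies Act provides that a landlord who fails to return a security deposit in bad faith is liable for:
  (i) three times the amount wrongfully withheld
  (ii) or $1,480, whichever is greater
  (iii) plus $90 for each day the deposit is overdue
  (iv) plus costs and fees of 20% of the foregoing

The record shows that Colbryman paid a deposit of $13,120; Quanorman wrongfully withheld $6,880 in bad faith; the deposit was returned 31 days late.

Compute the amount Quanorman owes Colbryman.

Trebled: 3 × $6,880 = $20,640
Minimum $1,480: $20,640 meets the minimum, no increase.
Late-return penalty: 31 × $90 = $2,790
Damages plus late penalty: $20,640 + $2,790 = $23,430
Costs and fees: 20% of $23,430 = $4,686
Total recovery: $23,430 + $4,686 = $28,116

$28,116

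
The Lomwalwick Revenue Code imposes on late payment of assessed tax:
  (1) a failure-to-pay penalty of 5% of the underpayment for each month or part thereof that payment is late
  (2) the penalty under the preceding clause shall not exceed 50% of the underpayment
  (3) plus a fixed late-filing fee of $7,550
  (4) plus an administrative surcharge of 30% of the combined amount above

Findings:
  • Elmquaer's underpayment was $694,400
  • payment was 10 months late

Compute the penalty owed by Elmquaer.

Accrued rate: 5% × 10 = 50%, capped at 50% → 50%
Failure-to-pay penalty: 50% of $694,400 = $347,200
Penalty before surcharge: $347,200 + $7,550 = $354,750
Administrative surcharge: 30% of $354,750 = $106,425
Total penalty: $354,750 + $106,425 = $461,175

$461,175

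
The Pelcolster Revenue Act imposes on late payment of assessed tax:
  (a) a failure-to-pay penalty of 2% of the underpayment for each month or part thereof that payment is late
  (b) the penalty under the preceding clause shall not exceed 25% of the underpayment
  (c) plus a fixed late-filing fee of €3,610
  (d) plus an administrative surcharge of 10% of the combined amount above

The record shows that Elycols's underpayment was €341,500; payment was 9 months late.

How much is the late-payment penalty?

Accrued rate: 2% × 9 = 18%, capped at 25% → 18%
Failure-to-pay penalty: 18% of €341,500 = €61,470
Penalty before surcharge: €61,470 + €3,610 = €65,080
Administrative surcharge: 10% of €65,080 = €6,508
Total penalty: €65,080 + €6,508 = €71,588

€71,588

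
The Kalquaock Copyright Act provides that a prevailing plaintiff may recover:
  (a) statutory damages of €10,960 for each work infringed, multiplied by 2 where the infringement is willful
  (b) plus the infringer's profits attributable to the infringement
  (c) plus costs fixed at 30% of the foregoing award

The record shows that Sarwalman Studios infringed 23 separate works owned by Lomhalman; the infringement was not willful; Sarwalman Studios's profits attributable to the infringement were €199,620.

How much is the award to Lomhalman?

Statutory damages: 23 × €10,960 = €252,080
Infringement not willful: no ×2 enhancement.
Combined award: €252,080 + €199,620 = €451,700
Costs: 30% of €451,700 = €135,510
Award plus costs: €451,700 + €135,510 = €587,210

€587,210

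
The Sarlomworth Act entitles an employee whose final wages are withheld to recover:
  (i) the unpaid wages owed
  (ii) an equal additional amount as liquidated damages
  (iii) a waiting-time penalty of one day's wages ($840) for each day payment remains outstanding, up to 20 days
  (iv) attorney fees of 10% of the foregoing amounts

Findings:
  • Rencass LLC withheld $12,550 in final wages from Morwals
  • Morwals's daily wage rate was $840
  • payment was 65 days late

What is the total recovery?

$46,090

Liquidated damages (equal amount): $12,550
Penalty days: min(65, 20) = 20
Waiting-time penalty: 20 × $840 = $16,800
Subtotal: $12,550 + $12,550 + $16,800 = $41,900
Attorney fees: 10% of $41,900 = $4,190
Total award: $41,900 + $4,190 = $46,090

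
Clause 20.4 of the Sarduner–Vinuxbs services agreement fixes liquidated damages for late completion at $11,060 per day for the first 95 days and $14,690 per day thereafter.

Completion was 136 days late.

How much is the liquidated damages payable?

$1,652,990

First 95 days: 95 × $11,060 = $1,050,700
Remaining days: (136 − 95) × $14,690 = $602,290
Accrued per-day damages: $1,050,700 + $602,290 = $1,652,990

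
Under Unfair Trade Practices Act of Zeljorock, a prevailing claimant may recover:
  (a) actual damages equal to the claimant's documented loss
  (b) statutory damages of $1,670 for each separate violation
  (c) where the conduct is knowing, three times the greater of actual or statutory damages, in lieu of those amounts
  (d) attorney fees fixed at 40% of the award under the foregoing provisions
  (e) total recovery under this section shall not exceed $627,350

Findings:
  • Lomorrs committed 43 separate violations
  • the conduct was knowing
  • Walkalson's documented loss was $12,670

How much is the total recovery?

Statutory damages: 43 × $1,670 = $71,810
Greater of actual damages ($12,670) or statutory damages ($71,810): $71,810
Trebled: 3 × $71,810 = $215,430
Attorney fees: 40% of $215,430 = $86,172
Total before cap: $215,430 + $86,172 = $301,602
Cap at $627,350: $301,602 is within the cap, no reduction.

$301,602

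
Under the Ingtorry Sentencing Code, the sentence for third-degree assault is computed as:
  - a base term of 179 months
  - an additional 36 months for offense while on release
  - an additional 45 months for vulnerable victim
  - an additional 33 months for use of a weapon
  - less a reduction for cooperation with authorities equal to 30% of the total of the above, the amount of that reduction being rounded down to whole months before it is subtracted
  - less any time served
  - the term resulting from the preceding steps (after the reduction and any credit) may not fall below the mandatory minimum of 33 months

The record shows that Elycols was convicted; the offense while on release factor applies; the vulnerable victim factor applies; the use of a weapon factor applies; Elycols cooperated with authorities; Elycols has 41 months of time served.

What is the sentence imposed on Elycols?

165 months

Offense while on release enhancement: +36 months
Vulnerable victim enhancement: +45 months
Use of a weapon enhancement: +33 months
Adjusted term: 179 months + 36 months + 45 months + 33 months = 293 months
Cooperation with authorities reduction: 30% of 293 months = 87 months (rounded down)
After reduction: 293 − 87 = 206 months
Less time served: 206 months − 41 months = 165 months
Minimum 33 months: 165 months meets the minimum, no increase.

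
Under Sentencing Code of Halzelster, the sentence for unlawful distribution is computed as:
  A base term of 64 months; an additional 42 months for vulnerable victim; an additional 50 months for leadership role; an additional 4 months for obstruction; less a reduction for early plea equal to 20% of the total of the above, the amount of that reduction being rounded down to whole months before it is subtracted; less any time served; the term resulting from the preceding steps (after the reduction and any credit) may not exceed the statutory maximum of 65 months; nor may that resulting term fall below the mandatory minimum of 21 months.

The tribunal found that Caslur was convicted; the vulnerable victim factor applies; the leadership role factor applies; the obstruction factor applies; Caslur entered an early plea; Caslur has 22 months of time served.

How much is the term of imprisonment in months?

65 months

Vulnerable victim enhancement: +42 months
Leadership role enhancement: +50 months
Obstruction enhancement: +4 months
Adjusted term: 64 months + 42 months + 50 months + 4 months = 160 months
Early plea reduction: 20% of 160 months = 32 months (rounded down)
After reduction: 160 − 32 = 128 months
Less time served: 128 months − 22 months = 106 months
Cap at 65 months: 106 months exceeds the cap → 65 months
Minimum 21 months: 65 months meets the minimum, no increase.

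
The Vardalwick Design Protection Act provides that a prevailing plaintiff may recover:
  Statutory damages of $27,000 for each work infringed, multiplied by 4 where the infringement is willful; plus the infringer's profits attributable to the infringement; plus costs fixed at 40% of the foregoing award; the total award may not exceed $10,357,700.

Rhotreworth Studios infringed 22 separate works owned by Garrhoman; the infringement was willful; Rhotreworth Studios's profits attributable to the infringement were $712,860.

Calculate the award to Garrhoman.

$4,324,404

Statutory damages: 22 × $27,000 = $594,000
Multiplied by 4: 4 × $594,000 = $2,376,000
Combined award: $2,376,000 + $712,860 = $3,088,860
Costs: 40% of $3,088,860 = $1,235,544
Award plus costs: $3,088,860 + $1,235,544 = $4,324,404
Cap at $10,357,700: $4,324,404 is within the cap, no reduction.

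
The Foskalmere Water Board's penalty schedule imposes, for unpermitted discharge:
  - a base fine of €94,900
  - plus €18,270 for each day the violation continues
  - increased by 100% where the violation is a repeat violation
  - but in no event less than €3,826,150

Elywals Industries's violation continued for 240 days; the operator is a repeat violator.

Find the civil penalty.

Civil penalty: €8,959,400

Per-day component: 240 × €18,270 = €4,384,800
Base plus per-day: €94,900 + €4,384,800 = €4,479,700
Enhancement: 100% of €4,479,700 = €4,479,700
Enhanced fine: €4,479,700 + €4,479,700 = €8,959,400
Minimum €3,826,150: €8,959,400 meets the minimum, no increase.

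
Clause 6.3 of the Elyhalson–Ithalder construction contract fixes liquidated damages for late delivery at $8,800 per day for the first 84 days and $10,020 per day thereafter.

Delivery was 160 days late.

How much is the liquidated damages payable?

$1,500,720

First 84 days: 84 × $8,800 = $739,200
Remaining days: (160 − 84) × $10,020 = $761,520
Accrued per-day damages: $739,200 + $761,520 = $1,500,720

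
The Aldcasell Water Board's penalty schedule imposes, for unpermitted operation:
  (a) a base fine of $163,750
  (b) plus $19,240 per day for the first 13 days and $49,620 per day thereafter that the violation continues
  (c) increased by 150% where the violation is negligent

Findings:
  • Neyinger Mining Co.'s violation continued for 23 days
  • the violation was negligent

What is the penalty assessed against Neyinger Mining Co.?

$2,275,175

First 13 days: 13 × $19,240 = $250,120
Remaining days: (23 − 13) × $49,620 = $496,200
Per-day component: $250,120 + $496,200 = $746,320
Base plus per-day: $163,750 + $746,320 = $910,070
Enhancement: 150% of $910,070 = $1,365,105
Enhanced fine: $910,070 + $1,365,105 = $2,275,175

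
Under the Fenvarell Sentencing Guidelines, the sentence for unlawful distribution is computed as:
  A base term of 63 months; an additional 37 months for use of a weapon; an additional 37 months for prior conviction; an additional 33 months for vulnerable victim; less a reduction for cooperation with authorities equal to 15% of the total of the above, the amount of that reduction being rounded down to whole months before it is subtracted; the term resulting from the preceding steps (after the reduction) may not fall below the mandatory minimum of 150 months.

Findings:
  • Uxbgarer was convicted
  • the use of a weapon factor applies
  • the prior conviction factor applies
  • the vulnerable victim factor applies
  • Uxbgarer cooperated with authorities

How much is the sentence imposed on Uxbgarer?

Use of a weapon enhancement: +37 months
Prior conviction enhancement: +37 months
Vulnerable victim enhancement: +33 months
Adjusted term: 63 months + 37 months + 37 months + 33 months = 170 months
Cooperation with authorities reduction: 15% of 170 months = 25 months (rounded down)
After reduction: 170 − 25 = 145 months
Minimum 150 months: 145 months is below the minimum → 150 months

Sentence: 150 months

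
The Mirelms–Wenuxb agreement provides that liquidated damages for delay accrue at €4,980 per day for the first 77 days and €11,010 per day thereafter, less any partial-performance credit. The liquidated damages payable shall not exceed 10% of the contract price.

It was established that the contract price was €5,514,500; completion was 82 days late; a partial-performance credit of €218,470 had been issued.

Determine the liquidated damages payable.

First 77 days: 77 × €4,980 = €383,460
Remaining days: (82 − 77) × €11,010 = €55,050
Accrued per-day damages: €383,460 + €55,050 = €438,510
Less partial-performance credit: €438,510 − €218,470 = €220,040
Cap: 10% of €5,514,500 = €551,450
Cap at €551,450: €220,040 is within the cap, no reduction.

Liquidated damages: €220,040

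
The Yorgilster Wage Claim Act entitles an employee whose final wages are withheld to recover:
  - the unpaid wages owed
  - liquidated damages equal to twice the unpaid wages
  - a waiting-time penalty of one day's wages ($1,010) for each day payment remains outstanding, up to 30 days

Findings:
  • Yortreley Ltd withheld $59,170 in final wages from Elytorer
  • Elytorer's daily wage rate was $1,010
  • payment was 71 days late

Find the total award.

Doubled: 2 × $59,170 = $118,340
Penalty days: min(71, 30) = 30
Waiting-time penalty: 30 × $1,010 = $30,300
Total award: $59,170 + $118,340 + $30,300 = $207,810

$207,810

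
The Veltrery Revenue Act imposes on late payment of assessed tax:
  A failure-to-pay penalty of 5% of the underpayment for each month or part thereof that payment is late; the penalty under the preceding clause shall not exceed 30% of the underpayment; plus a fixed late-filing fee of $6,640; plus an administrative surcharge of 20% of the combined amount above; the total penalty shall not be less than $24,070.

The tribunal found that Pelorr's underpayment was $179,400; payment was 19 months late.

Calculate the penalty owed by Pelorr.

$72,552

Accrued rate: 5% × 19 = 95%, capped at 30% → 30%
Failure-to-pay penalty: 30% of $179,400 = $53,820
Penalty before surcharge: $53,820 + $6,640 = $60,460
Administrative surcharge: 20% of $60,460 = $12,092
Total penalty: $60,460 + $12,092 = $72,552
Minimum $24,070: $72,552 meets the minimum, no increase.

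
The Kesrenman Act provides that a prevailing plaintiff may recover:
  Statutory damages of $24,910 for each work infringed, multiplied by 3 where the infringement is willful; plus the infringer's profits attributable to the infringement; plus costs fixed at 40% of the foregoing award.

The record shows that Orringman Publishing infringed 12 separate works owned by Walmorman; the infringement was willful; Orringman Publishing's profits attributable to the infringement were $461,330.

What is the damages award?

Statutory damages: 12 × $24,910 = $298,920
Trebled: 3 × $298,920 = $896,760
Combined award: $896,760 + $461,330 = $1,358,090
Costs: 40% of $1,358,090 = $543,236
Award plus costs: $1,358,090 + $543,236 = $1,901,326

$1,901,326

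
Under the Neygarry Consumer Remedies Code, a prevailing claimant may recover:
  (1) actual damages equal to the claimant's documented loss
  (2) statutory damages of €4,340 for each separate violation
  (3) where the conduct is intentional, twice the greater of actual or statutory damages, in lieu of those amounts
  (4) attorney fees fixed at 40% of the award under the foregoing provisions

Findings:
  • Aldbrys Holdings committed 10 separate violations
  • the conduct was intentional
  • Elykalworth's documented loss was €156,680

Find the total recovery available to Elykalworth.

Total recovery: €438,704

Statutory damages: 10 × €4,340 = €43,400
Greater of actual damages (€156,680) or statutory damages (€43,400): €156,680
Doubled: 2 × €156,680 = €313,360
Attorney fees: 40% of €313,360 = €125,344
Total recovery: €313,360 + €125,344 = €438,704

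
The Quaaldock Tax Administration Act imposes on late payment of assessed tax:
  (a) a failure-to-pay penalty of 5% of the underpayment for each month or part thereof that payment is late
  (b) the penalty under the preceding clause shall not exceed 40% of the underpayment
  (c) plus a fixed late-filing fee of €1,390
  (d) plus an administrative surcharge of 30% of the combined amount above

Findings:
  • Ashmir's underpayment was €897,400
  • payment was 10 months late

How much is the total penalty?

Accrued rate: 5% × 10 = 50%, capped at 40% → 40%
Failure-to-pay penalty: 40% of €897,400 = €358,960
Penalty before surcharge: €358,960 + €1,390 = €360,350
Administrative surcharge: 30% of €360,350 = €108,105
Total penalty: €360,350 + €108,105 = €468,455

€468,455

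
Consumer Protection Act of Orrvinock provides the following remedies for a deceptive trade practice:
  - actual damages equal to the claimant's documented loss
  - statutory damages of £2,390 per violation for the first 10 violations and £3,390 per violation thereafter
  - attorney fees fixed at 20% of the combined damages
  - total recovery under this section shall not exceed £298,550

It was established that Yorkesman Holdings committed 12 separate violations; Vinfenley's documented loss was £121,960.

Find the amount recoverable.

First 10 violations: 10 × £2,390 = £23,900
Remaining violations: (12 − 10) × £3,390 = £6,780
Statutory damages: £23,900 + £6,780 = £30,680
Combined damages: £121,960 + £30,680 = £152,640
Attorney fees: 20% of £152,640 = £30,528
Total before cap: £152,640 + £30,528 = £183,168
Cap at £298,550: £183,168 is within the cap, no reduction.

£183,168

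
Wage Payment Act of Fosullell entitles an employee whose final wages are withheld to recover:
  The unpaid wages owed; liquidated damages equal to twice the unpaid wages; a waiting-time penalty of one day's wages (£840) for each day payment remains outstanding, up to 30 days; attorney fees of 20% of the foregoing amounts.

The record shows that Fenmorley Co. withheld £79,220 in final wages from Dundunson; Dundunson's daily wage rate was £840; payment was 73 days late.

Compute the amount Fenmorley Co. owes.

Doubled: 2 × £79,220 = £158,440
Penalty days: min(73, 30) = 30
Waiting-time penalty: 30 × £840 = £25,200
Subtotal: £79,220 + £158,440 + £25,200 = £262,860
Attorney fees: 20% of £262,860 = £52,572
Total award: £262,860 + £52,572 = £315,432

Total award: £315,432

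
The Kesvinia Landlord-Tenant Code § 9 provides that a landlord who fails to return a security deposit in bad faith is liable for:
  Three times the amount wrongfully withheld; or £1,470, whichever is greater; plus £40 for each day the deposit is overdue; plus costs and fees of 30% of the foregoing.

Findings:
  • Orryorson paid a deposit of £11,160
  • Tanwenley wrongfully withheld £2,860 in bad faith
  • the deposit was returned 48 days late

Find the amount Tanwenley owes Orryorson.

£13,650

Trebled: 3 × £2,860 = £8,580
Minimum £1,470: £8,580 meets the minimum, no increase.
Late-return penalty: 48 × £40 = £1,920
Damages plus late penalty: £8,580 + £1,920 = £10,500
Costs and fees: 30% of £10,500 = £3,150
Total recovery: £10,500 + £3,150 = £13,650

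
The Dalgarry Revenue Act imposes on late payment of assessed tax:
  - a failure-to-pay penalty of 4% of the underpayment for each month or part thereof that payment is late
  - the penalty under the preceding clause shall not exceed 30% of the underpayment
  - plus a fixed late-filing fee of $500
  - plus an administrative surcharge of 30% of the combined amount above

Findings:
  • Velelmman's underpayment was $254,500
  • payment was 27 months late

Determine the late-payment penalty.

Accrued rate: 4% × 27 = 108%, capped at 30% → 30%
Failure-to-pay penalty: 30% of $254,500 = $76,350
Penalty before surcharge: $76,350 + $500 = $76,850
Administrative surcharge: 30% of $76,850 = $23,055
Total penalty: $76,850 + $23,055 = $99,905

$99,905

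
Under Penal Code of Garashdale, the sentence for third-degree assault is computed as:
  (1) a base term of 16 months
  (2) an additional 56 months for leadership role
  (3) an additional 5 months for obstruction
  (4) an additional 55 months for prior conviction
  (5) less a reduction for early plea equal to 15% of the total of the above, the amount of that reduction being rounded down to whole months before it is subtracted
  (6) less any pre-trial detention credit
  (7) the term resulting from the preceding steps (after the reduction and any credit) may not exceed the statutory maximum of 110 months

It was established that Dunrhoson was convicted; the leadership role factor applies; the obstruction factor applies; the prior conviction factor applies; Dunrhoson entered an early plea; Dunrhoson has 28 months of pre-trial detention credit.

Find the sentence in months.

85 months

Leadership role enhancement: +56 months
Obstruction enhancement: +5 months
Prior conviction enhancement: +55 months
Adjusted term: 16 months + 56 months + 5 months + 55 months = 132 months
Early plea reduction: 15% of 132 months = 19 months (rounded down)
After reduction: 132 − 19 = 113 months
Less pre-trial detention credit: 113 months − 28 months = 85 months
Cap at 110 months: 85 months is within the cap, no reduction.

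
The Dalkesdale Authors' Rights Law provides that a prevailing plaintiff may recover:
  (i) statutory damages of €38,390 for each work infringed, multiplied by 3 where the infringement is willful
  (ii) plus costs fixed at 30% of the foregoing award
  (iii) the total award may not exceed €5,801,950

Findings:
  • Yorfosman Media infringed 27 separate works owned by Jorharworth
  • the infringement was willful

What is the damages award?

Statutory damages: 27 × €38,390 = €1,036,530
Trebled: 3 × €1,036,530 = €3,109,590
Costs: 30% of €3,109,590 = €932,877
Award plus costs: €3,109,590 + €932,877 = €4,042,467
Cap at €5,801,950: €4,042,467 is within the cap, no reduction.

€4,042,467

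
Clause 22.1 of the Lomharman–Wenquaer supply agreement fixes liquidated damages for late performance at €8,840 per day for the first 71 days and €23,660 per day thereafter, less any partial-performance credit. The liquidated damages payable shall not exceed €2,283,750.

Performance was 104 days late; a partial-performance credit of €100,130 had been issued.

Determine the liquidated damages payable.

First 71 days: 71 × €8,840 = €627,640
Remaining days: (104 − 71) × €23,660 = €780,780
Accrued per-day damages: €627,640 + €780,780 = €1,408,420
Less partial-performance credit: €1,408,420 − €100,130 = €1,308,290
Cap at €2,283,750: €1,308,290 is within the cap, no reduction.

€1,308,290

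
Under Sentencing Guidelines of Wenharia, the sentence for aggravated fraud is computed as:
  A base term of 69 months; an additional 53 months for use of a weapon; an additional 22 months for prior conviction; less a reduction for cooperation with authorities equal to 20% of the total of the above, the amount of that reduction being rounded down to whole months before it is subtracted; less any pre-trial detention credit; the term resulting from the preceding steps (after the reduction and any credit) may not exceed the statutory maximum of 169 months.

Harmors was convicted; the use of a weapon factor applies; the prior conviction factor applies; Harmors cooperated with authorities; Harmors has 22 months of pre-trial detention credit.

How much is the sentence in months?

Use of a weapon enhancement: +53 months
Prior conviction enhancement: +22 months
Adjusted term: 69 months + 53 months + 22 months = 144 months
Cooperation with authorities reduction: 20% of 144 months = 28 months (rounded down)
After reduction: 144 − 28 = 116 months
Less pre-trial detention credit: 116 months − 22 months = 94 months
Cap at 169 months: 94 months is within the cap, no reduction.

Sentence: 94 months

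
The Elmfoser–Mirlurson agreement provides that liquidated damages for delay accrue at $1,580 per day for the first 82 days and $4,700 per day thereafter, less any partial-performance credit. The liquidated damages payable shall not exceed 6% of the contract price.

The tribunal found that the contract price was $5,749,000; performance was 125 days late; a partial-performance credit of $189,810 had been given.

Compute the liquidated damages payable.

$141,850

First 82 days: 82 × $1,580 = $129,560
Remaining days: (125 − 82) × $4,700 = $202,100
Accrued per-day damages: $129,560 + $202,100 = $331,660
Less partial-performance credit: $331,660 − $189,810 = $141,850
Cap: 6% of $5,749,000 = $344,940
Cap at $344,940: $141,850 is within the cap, no reduction.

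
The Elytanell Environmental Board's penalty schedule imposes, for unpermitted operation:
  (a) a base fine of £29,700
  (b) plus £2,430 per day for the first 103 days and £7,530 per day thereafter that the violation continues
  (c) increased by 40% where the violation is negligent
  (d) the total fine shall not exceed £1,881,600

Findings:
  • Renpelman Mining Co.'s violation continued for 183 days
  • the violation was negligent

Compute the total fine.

First 103 days: 103 × £2,430 = £250,290
Remaining days: (183 − 103) × £7,530 = £602,400
Per-day component: £250,290 + £602,400 = £852,690
Base plus per-day: £29,700 + £852,690 = £882,390
Enhancement: 40% of £882,390 = £352,956
Enhanced fine: £882,390 + £352,956 = £1,235,346
Cap at £1,881,600: £1,235,346 is within the cap, no reduction.

£1,235,346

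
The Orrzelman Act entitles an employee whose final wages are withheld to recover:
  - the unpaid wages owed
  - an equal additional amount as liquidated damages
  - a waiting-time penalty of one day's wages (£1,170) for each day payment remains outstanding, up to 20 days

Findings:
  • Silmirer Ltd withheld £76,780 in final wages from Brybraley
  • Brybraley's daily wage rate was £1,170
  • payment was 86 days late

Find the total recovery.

Liquidated damages (equal amount): £76,780
Penalty days: min(86, 20) = 20
Waiting-time penalty: 20 × £1,170 = £23,400
Total award: £76,780 + £76,780 + £23,400 = £176,960

£176,960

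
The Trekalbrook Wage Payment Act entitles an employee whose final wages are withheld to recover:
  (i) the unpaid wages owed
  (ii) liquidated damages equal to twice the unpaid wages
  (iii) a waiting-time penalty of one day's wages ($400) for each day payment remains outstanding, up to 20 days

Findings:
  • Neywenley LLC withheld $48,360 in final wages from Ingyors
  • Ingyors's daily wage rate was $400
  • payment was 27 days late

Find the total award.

Doubled: 2 × $48,360 = $96,720
Penalty days: min(27, 20) = 20
Waiting-time penalty: 20 × $400 = $8,000
Total award: $48,360 + $96,720 + $8,000 = $153,080

$153,080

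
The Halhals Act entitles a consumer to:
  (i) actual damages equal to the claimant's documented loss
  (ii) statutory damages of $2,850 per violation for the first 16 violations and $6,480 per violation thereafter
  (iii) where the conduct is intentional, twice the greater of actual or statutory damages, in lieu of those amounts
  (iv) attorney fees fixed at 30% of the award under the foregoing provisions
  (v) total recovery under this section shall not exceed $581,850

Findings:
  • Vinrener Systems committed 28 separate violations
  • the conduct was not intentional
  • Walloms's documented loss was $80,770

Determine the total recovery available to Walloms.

$265,369

First 16 violations: 16 × $2,850 = $45,600
Remaining violations: (28 − 16) × $6,480 = $77,760
Statutory damages: $45,600 + $77,760 = $123,360
Conduct not intentional: the in-lieu enhancement does not apply.
Actual plus statutory damages: $80,770 + $123,360 = $204,130
Attorney fees: 30% of $204,130 = $61,239
Total before cap: $204,130 + $61,239 = $265,369
Cap at $581,850: $265,369 is within the cap, no reduction.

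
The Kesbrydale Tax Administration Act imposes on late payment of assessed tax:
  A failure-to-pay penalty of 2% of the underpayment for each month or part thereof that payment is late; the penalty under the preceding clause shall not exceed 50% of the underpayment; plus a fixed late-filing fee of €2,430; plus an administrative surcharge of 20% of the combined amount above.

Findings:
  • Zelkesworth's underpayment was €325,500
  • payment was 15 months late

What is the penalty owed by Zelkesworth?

Accrued rate: 2% × 15 = 30%, capped at 50% → 30%
Failure-to-pay penalty: 30% of €325,500 = €97,650
Penalty before surcharge: €97,650 + €2,430 = €100,080
Administrative surcharge: 20% of €100,080 = €20,016
Total penalty: €100,080 + €20,016 = €120,096

€120,096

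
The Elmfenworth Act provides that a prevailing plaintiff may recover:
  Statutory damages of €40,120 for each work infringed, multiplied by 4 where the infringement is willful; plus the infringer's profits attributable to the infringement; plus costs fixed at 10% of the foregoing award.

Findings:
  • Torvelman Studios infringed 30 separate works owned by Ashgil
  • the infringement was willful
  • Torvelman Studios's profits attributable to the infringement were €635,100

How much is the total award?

Statutory damages: 30 × €40,120 = €1,203,600
Multiplied by 4: 4 × €1,203,600 = €4,814,400
Combined award: €4,814,400 + €635,100 = €5,449,500
Costs: 10% of €5,449,500 = €544,950
Award plus costs: €5,449,500 + €544,950 = €5,994,450

€5,994,450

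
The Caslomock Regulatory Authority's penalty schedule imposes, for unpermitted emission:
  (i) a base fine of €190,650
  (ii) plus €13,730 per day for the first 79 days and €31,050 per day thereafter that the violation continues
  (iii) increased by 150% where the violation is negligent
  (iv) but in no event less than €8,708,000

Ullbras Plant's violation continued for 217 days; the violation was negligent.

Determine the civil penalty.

First 79 days: 79 × €13,730 = €1,084,670
Remaining days: (217 − 79) × €31,050 = €4,284,900
Per-day component: €1,084,670 + €4,284,900 = €5,369,570
Base plus per-day: €190,650 + €5,369,570 = €5,560,220
Enhancement: 150% of €5,560,220 = €8,340,330
Enhanced fine: €5,560,220 + €8,340,330 = €13,900,550
Minimum €8,708,000: €13,900,550 meets the minimum, no increase.

€13,900,550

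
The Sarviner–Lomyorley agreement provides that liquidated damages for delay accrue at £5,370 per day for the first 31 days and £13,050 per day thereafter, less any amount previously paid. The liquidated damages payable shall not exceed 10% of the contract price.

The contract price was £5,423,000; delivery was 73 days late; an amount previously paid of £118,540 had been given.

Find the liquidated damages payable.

First 31 days: 31 × £5,370 = £166,470
Remaining days: (73 − 31) × £13,050 = £548,100
Accrued per-day damages: £166,470 + £548,100 = £714,570
Less amount previously paid: £714,570 − £118,540 = £596,030
Cap: 10% of £5,423,000 = £542,300
Cap at £542,300: £596,030 exceeds the cap → £542,300

£542,300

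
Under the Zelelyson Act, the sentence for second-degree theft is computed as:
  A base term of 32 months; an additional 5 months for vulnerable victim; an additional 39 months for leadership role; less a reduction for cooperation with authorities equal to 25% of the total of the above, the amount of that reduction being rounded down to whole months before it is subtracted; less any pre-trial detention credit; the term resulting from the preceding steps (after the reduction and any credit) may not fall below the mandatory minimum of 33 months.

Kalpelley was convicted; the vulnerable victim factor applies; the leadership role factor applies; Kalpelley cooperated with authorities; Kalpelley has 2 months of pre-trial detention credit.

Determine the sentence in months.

Vulnerable victim enhancement: +5 months
Leadership role enhancement: +39 months
Adjusted term: 32 months + 5 months + 39 months = 76 months
Cooperation with authorities reduction: 25% of 76 months = 19 months (rounded down)
After reduction: 76 − 19 = 57 months
Less pre-trial detention credit: 57 months − 2 months = 55 months
Minimum 33 months: 55 months meets the minimum, no increase.

55 months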